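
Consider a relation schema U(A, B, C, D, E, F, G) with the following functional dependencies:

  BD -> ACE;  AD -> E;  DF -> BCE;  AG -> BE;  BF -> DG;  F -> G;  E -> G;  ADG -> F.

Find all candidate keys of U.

{A, D}⁺: AD→E adds E; E→G adds G; ADG→F adds F; DF→BCE adds B, C → {A, B, C, D, E, F, G}. Minimal: {D}⁺ = {D}; {A}⁺ = {A} — none reach the full schema.
{A, F}⁺: F→G adds G; AG→BE adds B, E; BF→DG adds D; BD→ACE adds C → {A, B, C, D, E, F, G}. Minimal: {F}⁺ = {F, G}; {A}⁺ = {A} — none reach the full schema.
{B, D}⁺: BD→ACE adds A, C, E; E→G adds G; ADG→F adds F → {A, B, C, D, E, F, G}. Minimal: {D}⁺ = {D}; {B}⁺ = {B} — none reach the full schema.
{B, F}⁺: BF→DG adds D, G; BD→ACE adds A, C, E → {A, B, C, D, E, F, G}. Minimal: {F}⁺ = {F, G}; {B}⁺ = {B} — none reach the full schema.
{D, F}⁺: DF→BCE adds B, C, E; BF→DG adds G; BD→ACE adds A → {A, B, C, D, E, F, G}. Minimal: {F}⁺ = {F, G}; {D}⁺ = {D} — none reach the full schema.

{A, D}, {A, F}, {B, D}, {B, F}, {D, F}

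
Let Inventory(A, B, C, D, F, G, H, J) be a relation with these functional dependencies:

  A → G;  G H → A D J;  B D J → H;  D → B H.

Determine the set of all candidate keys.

Attributes C, F never appear on any right-hand side, so every candidate key must contain {C, F}.
{C, F}⁺ = {C, F}, which is not all of the schema, so we must add further attributes.
{A, C, D, F}⁺: A→G adds G; D→BH adds B, H; GH→ADJ adds J → {A, B, C, D, F, G, H, J}.
{A, C, F, H}⁺: A→G adds G; GH→ADJ adds D, J; D→BH adds B → {A, B, C, D, F, G, H, J}.
{C, D, F, G}⁺: D→BH adds B, H; GH→ADJ adds A, J → {A, B, C, D, F, G, H, J}.
{C, F, G, H}⁺: GH→ADJ adds A, D, J; D→BH adds B → {A, B, C, D, F, G, H, J}.

{A, C, D, F}, {A, C, F, H}, {C, D, F, G}, {C, F, G, H}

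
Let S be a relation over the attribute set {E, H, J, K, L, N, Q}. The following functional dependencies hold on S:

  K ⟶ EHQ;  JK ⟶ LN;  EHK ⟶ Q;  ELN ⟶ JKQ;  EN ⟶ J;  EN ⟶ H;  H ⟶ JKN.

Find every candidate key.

{H}⁺: H→JKN adds J, K, N; K→EHQ adds E, Q; JK→LN adds L → {E, H, J, K, L, N, Q}.
{K}⁺: K→EHQ adds E, H, Q; H→JKN adds J, N; JK→LN adds L → {E, H, J, K, L, N, Q}.
{E, N}⁺: EN→J adds J; EN→H adds H; H→JKN adds K; K→EHQ adds Q; JK→LN adds L → {E, H, J, K, L, N, Q}.
Any other superkey contains one of these as a subset, so there are no further candidate keys.

(H); (K); (E, N)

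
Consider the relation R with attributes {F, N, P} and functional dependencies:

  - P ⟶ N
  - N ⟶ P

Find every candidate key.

{F, N}; {F, P}

{F, N}⁺: N→P adds P → {F, N, P}. Minimal: {N}⁺ = {N, P}; {F}⁺ = {F} — none reach the full schema.
{F, P}⁺: P→N adds N → {F, N, P}. Minimal: {P}⁺ = {N, P}; {F}⁺ = {F} — none reach the full schema.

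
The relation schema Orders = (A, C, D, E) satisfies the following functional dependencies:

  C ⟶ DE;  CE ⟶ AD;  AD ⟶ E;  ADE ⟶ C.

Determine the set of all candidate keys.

{C}; {A, D}

{C}⁺: C→DE adds D, E; CE→AD adds A → {A, C, D, E}.
{A, D}⁺: AD→E adds E; ADE→C adds C → {A, C, D, E}.
Any other superkey contains one of these as a subset, so there are no further candidate keys.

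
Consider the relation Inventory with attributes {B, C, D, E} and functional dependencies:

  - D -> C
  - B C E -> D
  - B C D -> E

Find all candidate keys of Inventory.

Attribute B never appears on the right-hand side of any dependency, so B must belong to every candidate key.
{B}⁺ = {B}, which is not all of the schema, so we must add further attributes.
{B, D}⁺: D→C adds C; BCD→E adds E → {B, C, D, E}. Minimal: {D}⁺ = {C, D}; {B}⁺ = {B} — none reach the full schema.
{B, C, E}⁺: BCE→D adds D → {B, C, D, E}. Minimal: {C, E}⁺ = {C, E}; {B, E}⁺ = {B, E}; {B, C}⁺ = {B, C} — none reach the full schema.

{B, D}, {B, C, E}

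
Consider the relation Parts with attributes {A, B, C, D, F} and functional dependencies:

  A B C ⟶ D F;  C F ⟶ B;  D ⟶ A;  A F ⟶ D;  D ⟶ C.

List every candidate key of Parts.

{A, F}⁺: AF→D adds D; D→C adds C; CF→B adds B → {A, B, C, D, F}.
{B, D}⁺: D→A adds A; D→C adds C; ABC→DF adds F → {A, B, C, D, F}.
{D, F}⁺: D→A adds A; D→C adds C; CF→B adds B → {A, B, C, D, F}.
{A, B, C}⁺: ABC→DF adds D, F → {A, B, C, D, F}.
Any other superkey contains one of these as a subset, so there are no further candidate keys.

{A, F}, {B, D}, {D, F}, {A, B, C}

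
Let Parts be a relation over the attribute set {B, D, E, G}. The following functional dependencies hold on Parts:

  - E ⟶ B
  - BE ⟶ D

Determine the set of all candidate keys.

Attributes E, G never appear on any right-hand side, so every candidate key must contain {E, G}.
{E, G}⁺ = {B, D, E, G}, which is all of the schema, so {E, G} is the only candidate key.

{E, G}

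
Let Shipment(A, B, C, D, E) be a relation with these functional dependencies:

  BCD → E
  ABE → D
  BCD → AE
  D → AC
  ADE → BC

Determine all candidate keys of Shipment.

{B, D}⁺: D→AC adds A, C; BCD→E adds E → {A, B, C, D, E}. Minimal: {D}⁺ = {A, C, D}; {B}⁺ = {B} — none reach the full schema.
{D, E}⁺: D→AC adds A, C; ADE→BC adds B → {A, B, C, D, E}. Minimal: {E}⁺ = {E}; {D}⁺ = {A, C, D} — none reach the full schema.
{A, B, E}⁺: ABE→D adds D; D→AC adds C → {A, B, C, D, E}. Minimal: {B, E}⁺ = {B, E}; {A, E}⁺ = {A, E}; {A, B}⁺ = {A, B} — none reach the full schema.

(B, D), (D, E), (A, B, E)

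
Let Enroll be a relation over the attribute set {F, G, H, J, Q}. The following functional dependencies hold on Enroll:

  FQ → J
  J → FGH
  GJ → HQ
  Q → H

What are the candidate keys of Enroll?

{J}⁺: J→FGH adds F, G, H; GJ→HQ adds Q → {F, G, H, J, Q}.
{F, Q}⁺: FQ→J adds J; J→FGH adds G, H → {F, G, H, J, Q}.
Any other superkey contains one of these as a subset, so there are no further candidate keys.

{J}; {F, Q}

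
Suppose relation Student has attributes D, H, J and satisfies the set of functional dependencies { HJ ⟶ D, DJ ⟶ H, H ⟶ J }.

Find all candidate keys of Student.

{H}, {D, J}

{H}⁺: H→J adds J; HJ→D adds D → {D, H, J}.
{D, J}⁺: DJ→H adds H → {D, H, J}.
Any other superkey contains one of these as a subset, so there are no further candidate keys.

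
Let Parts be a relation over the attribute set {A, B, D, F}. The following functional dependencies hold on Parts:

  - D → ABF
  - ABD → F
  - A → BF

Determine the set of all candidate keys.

{D}

Attribute D never appears on the right-hand side of any dependency, so D must belong to every candidate key.
{D}⁺ = {A, B, D, F}, which is all of the schema, so {D} is the only candidate key.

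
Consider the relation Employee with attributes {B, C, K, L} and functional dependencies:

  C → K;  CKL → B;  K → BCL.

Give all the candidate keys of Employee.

{C}⁺: C→K adds K; K→BCL adds B, L → {B, C, K, L}.
{K}⁺: K→BCL adds B, C, L → {B, C, K, L}.
Any other superkey contains one of these as a subset, so there are no further candidate keys.

C, K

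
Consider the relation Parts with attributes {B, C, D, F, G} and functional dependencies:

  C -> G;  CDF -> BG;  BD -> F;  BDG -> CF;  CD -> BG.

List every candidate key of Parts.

(C, D), (B, D, G)

Attribute D never appears on the right-hand side of any dependency, so D must belong to every candidate key.
{D}⁺ = {D}, which is not all of the schema, so we must add further attributes.
{C, D}⁺: C→G adds G; CD→BG adds B; BD→F adds F → {B, C, D, F, G}.
{B, D, G}⁺: BD→F adds F; BDG→CF adds C → {B, C, D, F, G}.
Any other superkey contains one of these as a subset, so there are no further candidate keys.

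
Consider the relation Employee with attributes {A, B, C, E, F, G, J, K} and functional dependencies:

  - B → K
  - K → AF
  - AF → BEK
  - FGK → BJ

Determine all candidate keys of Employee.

Attributes C, G never appear on any right-hand side, so every candidate key must contain {C, G}.
{C, G}⁺ = {C, G}, which is not all of the schema, so we must add further attributes.
{B, C, G}⁺: B→K adds K; K→AF adds A, F; AF→BEK adds E; FGK→BJ adds J → {A, B, C, E, F, G, J, K}. Minimal: {C, G}⁺ = {C, G}; {B, G}⁺ = {A, B, E, F, G, J, K}; {B, C}⁺ = {A, B, C, E, F, K} — none reach the full schema.
{C, G, K}⁺: K→AF adds A, F; AF→BEK adds B, E; FGK→BJ adds J → {A, B, C, E, F, G, J, K}. Minimal: {G, K}⁺ = {A, B, E, F, G, J, K}; {C, K}⁺ = {A, B, C, E, F, K}; {C, G}⁺ = {C, G} — none reach the full schema.
{A, C, F, G}⁺: AF→BEK adds B, E, K; FGK→BJ adds J → {A, B, C, E, F, G, J, K}. Minimal: {C, F, G}⁺ = {C, F, G}; {A, F, G}⁺ = {A, B, E, F, G, J, K}; {A, C, G}⁺ = {A, C, G}; … — none reach the full schema.

BCG; CGK; ACFG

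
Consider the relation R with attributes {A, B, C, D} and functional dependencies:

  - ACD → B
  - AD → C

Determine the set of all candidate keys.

{A, D}

Attributes A, D never appear on any right-hand side, so every candidate key must contain {A, D}.
{A, D}⁺ = {A, B, C, D}, which is all of the schema, so {A, D} is the only candidate key.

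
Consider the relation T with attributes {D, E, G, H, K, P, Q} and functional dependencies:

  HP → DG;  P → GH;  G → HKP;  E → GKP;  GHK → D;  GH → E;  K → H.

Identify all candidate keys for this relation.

{E, Q}⁺: E→GKP adds G, K, P; K→H adds H; HP→DG adds D → {D, E, G, H, K, P, Q}. Minimal: {Q}⁺ = {Q}; {E}⁺ = {D, E, G, H, K, P} — none reach the full schema.
{G, Q}⁺: G→HKP adds H, K, P; GHK→D adds D; GH→E adds E → {D, E, G, H, K, P, Q}. Minimal: {Q}⁺ = {Q}; {G}⁺ = {D, E, G, H, K, P} — none reach the full schema.
{P, Q}⁺: P→GH adds G, H; G→HKP adds K; GHK→D adds D; GH→E adds E → {D, E, G, H, K, P, Q}. Minimal: {Q}⁺ = {Q}; {P}⁺ = {D, E, G, H, K, P} — none reach the full schema.
Any other superkey contains one of these as a subset, so there are no further candidate keys.

{E, Q}, {G, Q}, {P, Q}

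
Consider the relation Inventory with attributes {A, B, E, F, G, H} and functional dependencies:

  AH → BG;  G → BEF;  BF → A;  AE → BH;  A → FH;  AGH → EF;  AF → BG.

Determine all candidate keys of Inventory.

{A}; {G}; {B, F}

{A}⁺: A→FH adds F, H; AF→BG adds B, G; G→BEF adds E → {A, B, E, F, G, H}.
{G}⁺: G→BEF adds B, E, F; BF→A adds A; AE→BH adds H → {A, B, E, F, G, H}.
{B, F}⁺: BF→A adds A; A→FH adds H; AF→BG adds G; G→BEF adds E → {A, B, E, F, G, H}. Minimal: {F}⁺ = {F}; {B}⁺ = {B} — none reach the full schema.
Any other superkey contains one of these as a subset, so there are no further candidate keys.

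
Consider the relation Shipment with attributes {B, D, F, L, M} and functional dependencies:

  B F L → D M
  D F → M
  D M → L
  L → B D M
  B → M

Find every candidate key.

Attribute F never appears on the right-hand side of any dependency, so F must belong to every candidate key.
{F}⁺ = {F}, which is not all of the schema, so we must add further attributes.
{D, F}⁺: DF→M adds M; DM→L adds L; L→BDM adds B → {B, D, F, L, M}. Minimal: {F}⁺ = {F}; {D}⁺ = {D} — none reach the full schema.
{F, L}⁺: L→BDM adds B, D, M → {B, D, F, L, M}. Minimal: {L}⁺ = {B, D, L, M}; {F}⁺ = {F} — none reach the full schema.
Any other superkey contains one of these as a subset, so there are no further candidate keys.

{D, F}, {F, L}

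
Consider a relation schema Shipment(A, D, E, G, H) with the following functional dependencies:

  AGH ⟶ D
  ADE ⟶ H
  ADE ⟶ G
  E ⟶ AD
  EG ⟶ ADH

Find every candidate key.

Attribute E never appears on the right-hand side of any dependency, so E must belong to every candidate key.
{E}⁺ = {A, D, E, G, H}, which is all of the schema, so {E} is the only candidate key.

E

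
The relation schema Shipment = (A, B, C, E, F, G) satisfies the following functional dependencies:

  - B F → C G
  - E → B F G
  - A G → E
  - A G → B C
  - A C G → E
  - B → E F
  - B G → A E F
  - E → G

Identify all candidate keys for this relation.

{B}⁺: B→EF adds E, F; E→G adds G; BF→CG adds C; BG→AEF adds A → {A, B, C, E, F, G}.
{E}⁺: E→BFG adds B, F, G; BG→AEF adds A; BF→CG adds C → {A, B, C, E, F, G}.
{A, G}⁺: AG→E adds E; AG→BC adds B, C; B→EF adds F → {A, B, C, E, F, G}. Minimal: {G}⁺ = {G}; {A}⁺ = {A} — none reach the full schema.
Any other superkey contains one of these as a subset, so there are no further candidate keys.

(B), (E), (A, G)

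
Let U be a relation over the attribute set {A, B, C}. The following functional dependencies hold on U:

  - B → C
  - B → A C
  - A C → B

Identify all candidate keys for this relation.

{B}⁺: B→C adds C; B→AC adds A → {A, B, C}.
{A, C}⁺: AC→B adds B → {A, B, C}. Minimal: {C}⁺ = {C}; {A}⁺ = {A} — none reach the full schema.

{B}, {A, C}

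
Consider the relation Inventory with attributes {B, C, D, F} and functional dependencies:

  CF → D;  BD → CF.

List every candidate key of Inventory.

Attribute B never appears on the right-hand side of any dependency, so B must belong to every candidate key.
{B}⁺ = {B}, which is not all of the schema, so we must add further attributes.
{B, D}⁺: BD→CF adds C, F → {B, C, D, F}. Minimal: {D}⁺ = {D}; {B}⁺ = {B} — none reach the full schema.
{B, C, F}⁺: CF→D adds D → {B, C, D, F}. Minimal: {C, F}⁺ = {C, D, F}; {B, F}⁺ = {B, F}; {B, C}⁺ = {B, C} — none reach the full schema.

BD, BCF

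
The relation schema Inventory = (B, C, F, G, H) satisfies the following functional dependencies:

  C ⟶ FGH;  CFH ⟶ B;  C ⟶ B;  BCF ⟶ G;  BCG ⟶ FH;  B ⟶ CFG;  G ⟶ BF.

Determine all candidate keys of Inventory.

{B}⁺: B→CFG adds C, F, G; C→FGH adds H → {B, C, F, G, H}.
{C}⁺: C→FGH adds F, G, H; CFH→B adds B → {B, C, F, G, H}.
{G}⁺: G→BF adds B, F; B→CFG adds C; C→FGH adds H → {B, C, F, G, H}.
Any other superkey contains one of these as a subset, so there are no further candidate keys.

{B}; {C}; {G}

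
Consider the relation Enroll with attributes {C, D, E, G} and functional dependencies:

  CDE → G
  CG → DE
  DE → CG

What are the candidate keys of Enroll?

{C, G}, {D, E}

{C, G}⁺: CG→DE adds D, E → {C, D, E, G}. Minimal: {G}⁺ = {G}; {C}⁺ = {C} — none reach the full schema.
{D, E}⁺: DE→CG adds C, G → {C, D, E, G}. Minimal: {E}⁺ = {E}; {D}⁺ = {D} — none reach the full schema.
Any other superkey contains one of these as a subset, so there are no further candidate keys.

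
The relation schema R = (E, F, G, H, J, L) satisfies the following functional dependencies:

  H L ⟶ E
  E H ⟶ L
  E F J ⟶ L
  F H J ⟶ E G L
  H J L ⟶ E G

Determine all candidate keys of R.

(F, H, J)

Attributes F, H, J never appear on any right-hand side, so every candidate key must contain {F, H, J}.
{F, H, J}⁺ = {E, F, G, H, J, L}, which is all of the schema, so {F, H, J} is the only candidate key.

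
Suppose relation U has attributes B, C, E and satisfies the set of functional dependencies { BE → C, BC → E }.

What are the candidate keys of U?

BC; BE

Attribute B never appears on the right-hand side of any dependency, so B must belong to every candidate key.
{B}⁺ = {B}, which is not all of the schema, so we must add further attributes.
{B, C}⁺: BC→E adds E → {B, C, E}. Minimal: {C}⁺ = {C}; {B}⁺ = {B} — none reach the full schema.
{B, E}⁺: BE→C adds C → {B, C, E}. Minimal: {E}⁺ = {E}; {B}⁺ = {B} — none reach the full schema.
Any other superkey contains one of these as a subset, so there are no further candidate keys.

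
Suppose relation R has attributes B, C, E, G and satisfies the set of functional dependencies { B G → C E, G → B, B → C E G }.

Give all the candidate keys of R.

{B}⁺: B→CEG adds C, E, G → {B, C, E, G}.
{G}⁺: G→B adds B; B→CEG adds C, E → {B, C, E, G}.
Any other superkey contains one of these as a subset, so there are no further candidate keys.

{B}, {G}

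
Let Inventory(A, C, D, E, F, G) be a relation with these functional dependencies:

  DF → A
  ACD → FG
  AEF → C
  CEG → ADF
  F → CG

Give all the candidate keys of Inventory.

{E, F}, {C, E, G}, {A, C, D, E}

Attribute E never appears on the right-hand side of any dependency, so E must belong to every candidate key.
{E}⁺ = {E}, which is not all of the schema, so we must add further attributes.
{E, F}⁺: F→CG adds C, G; CEG→ADF adds A, D → {A, C, D, E, F, G}. Minimal: {F}⁺ = {C, F, G}; {E}⁺ = {E} — none reach the full schema.
{C, E, G}⁺: CEG→ADF adds A, D, F → {A, C, D, E, F, G}. Minimal: {E, G}⁺ = {E, G}; {C, G}⁺ = {C, G}; {C, E}⁺ = {C, E} — none reach the full schema.
{A, C, D, E}⁺: ACD→FG adds F, G → {A, C, D, E, F, G}. Minimal: {C, D, E}⁺ = {C, D, E}; {A, D, E}⁺ = {A, D, E}; {A, C, E}⁺ = {A, C, E}; … — none reach the full schema.
Any other superkey contains one of these as a subset, so there are no further candidate keys.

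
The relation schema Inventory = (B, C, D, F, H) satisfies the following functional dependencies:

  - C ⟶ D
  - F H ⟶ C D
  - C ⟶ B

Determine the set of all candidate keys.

Attributes F, H never appear on any right-hand side, so every candidate key must contain {F, H}.
{F, H}⁺ = {B, C, D, F, H}, which is all of the schema, so {F, H} is the only candidate key.

(F, H)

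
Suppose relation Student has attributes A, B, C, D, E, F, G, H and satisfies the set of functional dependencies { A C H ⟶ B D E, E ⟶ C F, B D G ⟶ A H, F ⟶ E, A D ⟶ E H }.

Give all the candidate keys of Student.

Attribute G never appears on the right-hand side of any dependency, so G must belong to every candidate key.
{G}⁺ = {G}, which is not all of the schema, so we must add further attributes.
{A, D, G}⁺: AD→EH adds E, H; E→CF adds C, F; ACH→BDE adds B → {A, B, C, D, E, F, G, H}. Minimal: {D, G}⁺ = {D, G}; {A, G}⁺ = {A, G}; {A, D}⁺ = {A, B, C, D, E, F, H} — none reach the full schema.
{B, D, G}⁺: BDG→AH adds A, H; AD→EH adds E; E→CF adds C, F → {A, B, C, D, E, F, G, H}. Minimal: {D, G}⁺ = {D, G}; {B, G}⁺ = {B, G}; {B, D}⁺ = {B, D} — none reach the full schema.
{A, C, G, H}⁺: ACH→BDE adds B, D, E; E→CF adds F → {A, B, C, D, E, F, G, H}. Minimal: {C, G, H}⁺ = {C, G, H}; {A, G, H}⁺ = {A, G, H}; {A, C, H}⁺ = {A, B, C, D, E, F, H}; … — none reach the full schema.
{A, E, G, H}⁺: E→CF adds C, F; ACH→BDE adds B, D → {A, B, C, D, E, F, G, H}. Minimal: {E, G, H}⁺ = {C, E, F, G, H}; {A, G, H}⁺ = {A, G, H}; {A, E, H}⁺ = {A, B, C, D, E, F, H}; … — none reach the full schema.
{A, F, G, H}⁺: F→E adds E; E→CF adds C; ACH→BDE adds B, D → {A, B, C, D, E, F, G, H}. Minimal: {F, G, H}⁺ = {C, E, F, G, H}; {A, G, H}⁺ = {A, G, H}; {A, F, H}⁺ = {A, B, C, D, E, F, H}; … — none reach the full schema.

{A, D, G}, {B, D, G}, {A, C, G, H}, {A, E, G, H}, {A, F, G, H}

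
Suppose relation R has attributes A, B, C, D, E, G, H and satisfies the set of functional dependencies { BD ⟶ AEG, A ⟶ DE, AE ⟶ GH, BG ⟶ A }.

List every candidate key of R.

Attributes B, C never appear on any right-hand side, so every candidate key must contain {B, C}.
{B, C}⁺ = {B, C}, which is not all of the schema, so we must add further attributes.
{A, B, C}⁺: A→DE adds D, E; AE→GH adds G, H → {A, B, C, D, E, G, H}. Minimal: {B, C}⁺ = {B, C}; {A, C}⁺ = {A, C, D, E, G, H}; {A, B}⁺ = {A, B, D, E, G, H} — none reach the full schema.
{B, C, D}⁺: BD→AEG adds A, E, G; AE→GH adds H → {A, B, C, D, E, G, H}. Minimal: {C, D}⁺ = {C, D}; {B, D}⁺ = {A, B, D, E, G, H}; {B, C}⁺ = {B, C} — none reach the full schema.
{B, C, G}⁺: BG→A adds A; A→DE adds D, E; AE→GH adds H → {A, B, C, D, E, G, H}. Minimal: {C, G}⁺ = {C, G}; {B, G}⁺ = {A, B, D, E, G, H}; {B, C}⁺ = {B, C} — none reach the full schema.
Any other superkey contains one of these as a subset, so there are no further candidate keys.

{A, B, C}, {B, C, D}, {B, C, G}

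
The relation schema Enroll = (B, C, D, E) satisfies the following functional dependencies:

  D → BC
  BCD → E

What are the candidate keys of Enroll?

Attribute D never appears on the right-hand side of any dependency, so D must belong to every candidate key.
{D}⁺ = {B, C, D, E}, which is all of the schema, so {D} is the only candidate key.

{D}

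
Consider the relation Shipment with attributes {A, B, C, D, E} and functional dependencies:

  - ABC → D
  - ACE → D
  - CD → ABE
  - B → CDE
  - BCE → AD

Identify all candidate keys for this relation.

{B}, {C, D}, {A, C, E}

{B}⁺: B→CDE adds C, D, E; BCE→AD adds A → {A, B, C, D, E}.
{C, D}⁺: CD→ABE adds A, B, E → {A, B, C, D, E}. Minimal: {D}⁺ = {D}; {C}⁺ = {C} — none reach the full schema.
{A, C, E}⁺: ACE→D adds D; CD→ABE adds B → {A, B, C, D, E}. Minimal: {C, E}⁺ = {C, E}; {A, E}⁺ = {A, E}; {A, C}⁺ = {A, C} — none reach the full schema.
Any other superkey contains one of these as a subset, so there are no further candidate keys.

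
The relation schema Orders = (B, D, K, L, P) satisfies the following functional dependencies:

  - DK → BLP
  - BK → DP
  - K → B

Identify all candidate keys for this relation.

(K)

Attribute K never appears on the right-hand side of any dependency, so K must belong to every candidate key.
{K}⁺ = {B, D, K, L, P}, which is all of the schema, so {K} is the only candidate key.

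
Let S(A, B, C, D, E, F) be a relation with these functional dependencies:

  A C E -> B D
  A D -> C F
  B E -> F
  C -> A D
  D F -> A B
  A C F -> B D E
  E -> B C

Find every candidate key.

{C}⁺: C→AD adds A, D; AD→CF adds F; DF→AB adds B; ACF→BDE adds E → {A, B, C, D, E, F}.
{E}⁺: E→BC adds B, C; BE→F adds F; C→AD adds A, D → {A, B, C, D, E, F}.
{A, D}⁺: AD→CF adds C, F; DF→AB adds B; ACF→BDE adds E → {A, B, C, D, E, F}. Minimal: {D}⁺ = {D}; {A}⁺ = {A} — none reach the full schema.
{D, F}⁺: DF→AB adds A, B; AD→CF adds C; ACF→BDE adds E → {A, B, C, D, E, F}. Minimal: {F}⁺ = {F}; {D}⁺ = {D} — none reach the full schema.

{C}, {E}, {A, D}, {D, F}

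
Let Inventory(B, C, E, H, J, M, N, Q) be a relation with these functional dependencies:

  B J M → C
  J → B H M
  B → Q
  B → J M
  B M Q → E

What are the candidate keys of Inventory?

{B, N}, {J, N}

Attribute N never appears on the right-hand side of any dependency, so N must belong to every candidate key.
{N}⁺ = {N}, which is not all of the schema, so we must add further attributes.
{B, N}⁺: B→Q adds Q; B→JM adds J, M; BMQ→E adds E; BJM→C adds C; J→BHM adds H → {B, C, E, H, J, M, N, Q}. Minimal: {N}⁺ = {N}; {B}⁺ = {B, C, E, H, J, M, Q} — none reach the full schema.
{J, N}⁺: J→BHM adds B, H, M; B→Q adds Q; BMQ→E adds E; BJM→C adds C → {B, C, E, H, J, M, N, Q}. Minimal: {N}⁺ = {N}; {J}⁺ = {B, C, E, H, J, M, Q} — none reach the full schema.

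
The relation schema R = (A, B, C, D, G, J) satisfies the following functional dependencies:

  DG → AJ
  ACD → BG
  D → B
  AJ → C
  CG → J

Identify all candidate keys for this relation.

Attribute D never appears on the right-hand side of any dependency, so D must belong to every candidate key.
{D}⁺ = {B, D}, which is not all of the schema, so we must add further attributes.
{D, G}⁺: DG→AJ adds A, J; D→B adds B; AJ→C adds C → {A, B, C, D, G, J}.
{A, C, D}⁺: ACD→BG adds B, G; CG→J adds J → {A, B, C, D, G, J}.
{A, D, J}⁺: D→B adds B; AJ→C adds C; ACD→BG adds G → {A, B, C, D, G, J}.
Any other superkey contains one of these as a subset, so there are no further candidate keys.

(D, G), (A, C, D), (A, D, J)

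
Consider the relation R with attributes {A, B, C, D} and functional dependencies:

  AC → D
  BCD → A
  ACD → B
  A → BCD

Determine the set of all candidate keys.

A, BCD

{A}⁺: A→BCD adds B, C, D → {A, B, C, D}.
{B, C, D}⁺: BCD→A adds A → {A, B, C, D}. Minimal: {C, D}⁺ = {C, D}; {B, D}⁺ = {B, D}; {B, C}⁺ = {B, C} — none reach the full schema.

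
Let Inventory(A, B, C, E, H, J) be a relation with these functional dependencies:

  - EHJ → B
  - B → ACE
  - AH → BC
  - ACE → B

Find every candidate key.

Attributes H, J never appear on any right-hand side, so every candidate key must contain {H, J}.
{H, J}⁺ = {H, J}, which is not all of the schema, so we must add further attributes.
{A, H, J}⁺: AH→BC adds B, C; B→ACE adds E → {A, B, C, E, H, J}. Minimal: {H, J}⁺ = {H, J}; {A, J}⁺ = {A, J}; {A, H}⁺ = {A, B, C, E, H} — none reach the full schema.
{B, H, J}⁺: B→ACE adds A, C, E → {A, B, C, E, H, J}. Minimal: {H, J}⁺ = {H, J}; {B, J}⁺ = {A, B, C, E, J}; {B, H}⁺ = {A, B, C, E, H} — none reach the full schema.
{E, H, J}⁺: EHJ→B adds B; B→ACE adds A, C → {A, B, C, E, H, J}. Minimal: {H, J}⁺ = {H, J}; {E, J}⁺ = {E, J}; {E, H}⁺ = {E, H} — none reach the full schema.

{A, H, J}; {B, H, J}; {E, H, J}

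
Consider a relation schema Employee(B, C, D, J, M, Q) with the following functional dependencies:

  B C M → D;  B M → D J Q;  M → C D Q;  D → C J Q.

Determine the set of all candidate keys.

{B, M}

Attributes B, M never appear on any right-hand side, so every candidate key must contain {B, M}.
{B, M}⁺ = {B, C, D, J, M, Q}, which is all of the schema, so {B, M} is the only candidate key.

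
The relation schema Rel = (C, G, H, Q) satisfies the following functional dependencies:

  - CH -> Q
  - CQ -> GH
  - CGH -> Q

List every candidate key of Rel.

Attribute C never appears on the right-hand side of any dependency, so C must belong to every candidate key.
{C}⁺ = {C}, which is not all of the schema, so we must add further attributes.
{C, H}⁺: CH→Q adds Q; CQ→GH adds G → {C, G, H, Q}. Minimal: {H}⁺ = {H}; {C}⁺ = {C} — none reach the full schema.
{C, Q}⁺: CQ→GH adds G, H → {C, G, H, Q}. Minimal: {Q}⁺ = {Q}; {C}⁺ = {C} — none reach the full schema.
Any other superkey contains one of these as a subset, so there are no further candidate keys.

CH, CQ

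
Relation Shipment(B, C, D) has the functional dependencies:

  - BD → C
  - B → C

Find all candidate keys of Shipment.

Attributes B, D never appear on any right-hand side, so every candidate key must contain {B, D}.
{B, D}⁺ = {B, C, D}, which is all of the schema, so {B, D} is the only candidate key.

(B, D)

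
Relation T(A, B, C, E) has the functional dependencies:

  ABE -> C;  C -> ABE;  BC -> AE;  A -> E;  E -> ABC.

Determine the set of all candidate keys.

{A}, {C}, {E}

{A}⁺: A→E adds E; E→ABC adds B, C → {A, B, C, E}.
{C}⁺: C→ABE adds A, B, E → {A, B, C, E}.
{E}⁺: E→ABC adds A, B, C → {A, B, C, E}.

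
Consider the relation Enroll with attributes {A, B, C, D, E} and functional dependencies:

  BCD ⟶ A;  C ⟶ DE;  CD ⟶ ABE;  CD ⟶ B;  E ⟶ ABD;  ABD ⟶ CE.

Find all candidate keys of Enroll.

{C}⁺: C→DE adds D, E; CD→ABE adds A, B → {A, B, C, D, E}.
{E}⁺: E→ABD adds A, B, D; ABD→CE adds C → {A, B, C, D, E}.
{A, B, D}⁺: ABD→CE adds C, E → {A, B, C, D, E}.
Any other superkey contains one of these as a subset, so there are no further candidate keys.

C, E, ABD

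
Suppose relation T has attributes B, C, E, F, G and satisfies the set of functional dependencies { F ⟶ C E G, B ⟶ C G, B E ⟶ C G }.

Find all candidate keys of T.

{B, F}⁺: F→CEG adds C, E, G → {B, C, E, F, G}. Minimal: {F}⁺ = {C, E, F, G}; {B}⁺ = {B, C, G} — none reach the full schema.

BF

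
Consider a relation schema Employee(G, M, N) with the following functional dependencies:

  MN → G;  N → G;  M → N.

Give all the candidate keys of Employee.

Attribute M never appears on the right-hand side of any dependency, so M must belong to every candidate key.
{M}⁺ = {G, M, N}, which is all of the schema, so {M} is the only candidate key.

(M)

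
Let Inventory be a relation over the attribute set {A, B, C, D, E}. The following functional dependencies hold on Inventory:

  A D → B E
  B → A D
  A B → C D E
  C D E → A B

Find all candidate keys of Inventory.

{B}⁺: B→AD adds A, D; AB→CDE adds C, E → {A, B, C, D, E}.
{A, D}⁺: AD→BE adds B, E; AB→CDE adds C → {A, B, C, D, E}.
{C, D, E}⁺: CDE→AB adds A, B → {A, B, C, D, E}.
Any other superkey contains one of these as a subset, so there are no further candidate keys.

{B}, {A, D}, {C, D, E}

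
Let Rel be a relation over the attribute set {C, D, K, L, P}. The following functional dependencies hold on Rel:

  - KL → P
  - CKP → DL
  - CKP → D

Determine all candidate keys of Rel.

{C, K, L}, {C, K, P}

Attributes C, K never appear on any right-hand side, so every candidate key must contain {C, K}.
{C, K}⁺ = {C, K}, which is not all of the schema, so we must add further attributes.
{C, K, L}⁺: KL→P adds P; CKP→DL adds D → {C, D, K, L, P}. Minimal: {K, L}⁺ = {K, L, P}; {C, L}⁺ = {C, L}; {C, K}⁺ = {C, K} — none reach the full schema.
{C, K, P}⁺: CKP→DL adds D, L → {C, D, K, L, P}. Minimal: {K, P}⁺ = {K, P}; {C, P}⁺ = {C, P}; {C, K}⁺ = {C, K} — none reach the full schema.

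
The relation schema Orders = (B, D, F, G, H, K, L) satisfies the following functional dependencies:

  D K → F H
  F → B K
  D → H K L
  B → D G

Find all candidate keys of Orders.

{B}⁺: B→DG adds D, G; D→HKL adds H, K, L; DK→FH adds F → {B, D, F, G, H, K, L}.
{D}⁺: D→HKL adds H, K, L; DK→FH adds F; F→BK adds B; B→DG adds G → {B, D, F, G, H, K, L}.
{F}⁺: F→BK adds B, K; B→DG adds D, G; DK→FH adds H; D→HKL adds L → {B, D, F, G, H, K, L}.
Any other superkey contains one of these as a subset, so there are no further candidate keys.

B; D; F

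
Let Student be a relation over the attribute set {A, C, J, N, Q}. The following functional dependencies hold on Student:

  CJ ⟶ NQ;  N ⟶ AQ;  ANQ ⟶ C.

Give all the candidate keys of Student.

{C, J}; {J, N}

Attribute J never appears on the right-hand side of any dependency, so J must belong to every candidate key.
{J}⁺ = {J}, which is not all of the schema, so we must add further attributes.
{C, J}⁺: CJ→NQ adds N, Q; N→AQ adds A → {A, C, J, N, Q}. Minimal: {J}⁺ = {J}; {C}⁺ = {C} — none reach the full schema.
{J, N}⁺: N→AQ adds A, Q; ANQ→C adds C → {A, C, J, N, Q}. Minimal: {N}⁺ = {A, C, N, Q}; {J}⁺ = {J} — none reach the full schema.
Any other superkey contains one of these as a subset, so there are no further candidate keys.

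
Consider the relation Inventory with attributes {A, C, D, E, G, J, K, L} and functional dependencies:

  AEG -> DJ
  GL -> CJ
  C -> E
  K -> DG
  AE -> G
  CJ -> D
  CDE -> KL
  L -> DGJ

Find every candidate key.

Attribute A never appears on the right-hand side of any dependency, so A must belong to every candidate key.
{A}⁺ = {A}, which is not all of the schema, so we must add further attributes.
{A, C}⁺: C→E adds E; AE→G adds G; AEG→DJ adds D, J; CDE→KL adds K, L → {A, C, D, E, G, J, K, L}. Minimal: {C}⁺ = {C, E}; {A}⁺ = {A} — none reach the full schema.
{A, L}⁺: L→DGJ adds D, G, J; GL→CJ adds C; C→E adds E; CDE→KL adds K → {A, C, D, E, G, J, K, L}. Minimal: {L}⁺ = {C, D, E, G, J, K, L}; {A}⁺ = {A} — none reach the full schema.

{A, C}, {A, L}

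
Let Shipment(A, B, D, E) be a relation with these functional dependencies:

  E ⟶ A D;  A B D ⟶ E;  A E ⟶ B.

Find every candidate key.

{E}; {A, B, D}

{E}⁺: E→AD adds A, D; AE→B adds B → {A, B, D, E}.
{A, B, D}⁺: ABD→E adds E → {A, B, D, E}.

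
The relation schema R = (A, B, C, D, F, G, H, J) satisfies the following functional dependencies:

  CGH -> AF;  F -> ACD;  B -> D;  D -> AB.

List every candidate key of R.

Attributes G, H, J never appear on any right-hand side, so every candidate key must contain {G, H, J}.
{G, H, J}⁺ = {G, H, J}, which is not all of the schema, so we must add further attributes.
{C, G, H, J}⁺: CGH→AF adds A, F; F→ACD adds D; D→AB adds B → {A, B, C, D, F, G, H, J}.
{F, G, H, J}⁺: F→ACD adds A, C, D; D→AB adds B → {A, B, C, D, F, G, H, J}.
Any other superkey contains one of these as a subset, so there are no further candidate keys.

{C, G, H, J}; {F, G, H, J}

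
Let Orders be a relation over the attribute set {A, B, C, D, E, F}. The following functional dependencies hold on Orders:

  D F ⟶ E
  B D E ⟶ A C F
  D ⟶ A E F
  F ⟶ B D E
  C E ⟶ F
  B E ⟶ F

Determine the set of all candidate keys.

{D}⁺: D→AEF adds A, E, F; F→BDE adds B; BDE→ACF adds C → {A, B, C, D, E, F}.
{F}⁺: F→BDE adds B, D, E; BDE→ACF adds A, C → {A, B, C, D, E, F}.
{B, E}⁺: BE→F adds F; F→BDE adds D; BDE→ACF adds A, C → {A, B, C, D, E, F}. Minimal: {E}⁺ = {E}; {B}⁺ = {B} — none reach the full schema.
{C, E}⁺: CE→F adds F; F→BDE adds B, D; BDE→ACF adds A → {A, B, C, D, E, F}. Minimal: {E}⁺ = {E}; {C}⁺ = {C} — none reach the full schema.

D, F, BE, CE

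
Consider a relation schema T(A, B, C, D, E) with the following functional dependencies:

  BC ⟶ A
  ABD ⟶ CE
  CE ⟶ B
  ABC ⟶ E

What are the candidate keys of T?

{A, B, D}; {B, C, D}; {C, D, E}

Attribute D never appears on the right-hand side of any dependency, so D must belong to every candidate key.
{D}⁺ = {D}, which is not all of the schema, so we must add further attributes.
{A, B, D}⁺: ABD→CE adds C, E → {A, B, C, D, E}. Minimal: {B, D}⁺ = {B, D}; {A, D}⁺ = {A, D}; {A, B}⁺ = {A, B} — none reach the full schema.
{B, C, D}⁺: BC→A adds A; ABD→CE adds E → {A, B, C, D, E}. Minimal: {C, D}⁺ = {C, D}; {B, D}⁺ = {B, D}; {B, C}⁺ = {A, B, C, E} — none reach the full schema.
{C, D, E}⁺: CE→B adds B; BC→A adds A → {A, B, C, D, E}. Minimal: {D, E}⁺ = {D, E}; {C, E}⁺ = {A, B, C, E}; {C, D}⁺ = {C, D} — none reach the full schema.
Any other superkey contains one of these as a subset, so there are no further candidate keys.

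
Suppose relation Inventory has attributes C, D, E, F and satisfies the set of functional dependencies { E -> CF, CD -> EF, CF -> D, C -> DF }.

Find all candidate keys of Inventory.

{C}⁺: C→DF adds D, F; CD→EF adds E → {C, D, E, F}.
{E}⁺: E→CF adds C, F; CF→D adds D → {C, D, E, F}.

C, E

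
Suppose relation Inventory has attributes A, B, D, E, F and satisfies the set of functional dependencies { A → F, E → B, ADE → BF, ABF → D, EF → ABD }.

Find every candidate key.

Attribute E never appears on the right-hand side of any dependency, so E must belong to every candidate key.
{E}⁺ = {B, E}, which is not all of the schema, so we must add further attributes.
{A, E}⁺: A→F adds F; E→B adds B; ABF→D adds D → {A, B, D, E, F}. Minimal: {E}⁺ = {B, E}; {A}⁺ = {A, F} — none reach the full schema.
{E, F}⁺: E→B adds B; EF→ABD adds A, D → {A, B, D, E, F}. Minimal: {F}⁺ = {F}; {E}⁺ = {B, E} — none reach the full schema.

{A, E}, {E, F}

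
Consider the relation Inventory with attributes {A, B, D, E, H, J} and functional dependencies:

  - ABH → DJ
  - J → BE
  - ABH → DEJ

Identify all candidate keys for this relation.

{A, B, H}⁺: ABH→DJ adds D, J; J→BE adds E → {A, B, D, E, H, J}. Minimal: {B, H}⁺ = {B, H}; {A, H}⁺ = {A, H}; {A, B}⁺ = {A, B} — none reach the full schema.
{A, H, J}⁺: J→BE adds B, E; ABH→DEJ adds D → {A, B, D, E, H, J}. Minimal: {H, J}⁺ = {B, E, H, J}; {A, J}⁺ = {A, B, E, J}; {A, H}⁺ = {A, H} — none reach the full schema.
Any other superkey contains one of these as a subset, so there are no further candidate keys.

{A, B, H}, {A, H, J}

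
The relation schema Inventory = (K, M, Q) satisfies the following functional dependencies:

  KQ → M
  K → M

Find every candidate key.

Attributes K, Q never appear on any right-hand side, so every candidate key must contain {K, Q}.
{K, Q}⁺ = {K, M, Q}, which is all of the schema, so {K, Q} is the only candidate key.

{K, Q}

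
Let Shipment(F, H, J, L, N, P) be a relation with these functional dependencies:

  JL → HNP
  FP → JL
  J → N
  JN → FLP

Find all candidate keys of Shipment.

{J}; {F, P}

{J}⁺: J→N adds N; JN→FLP adds F, L, P; JL→HNP adds H → {F, H, J, L, N, P}.
{F, P}⁺: FP→JL adds J, L; J→N adds N; JL→HNP adds H → {F, H, J, L, N, P}. Minimal: {P}⁺ = {P}; {F}⁺ = {F} — none reach the full schema.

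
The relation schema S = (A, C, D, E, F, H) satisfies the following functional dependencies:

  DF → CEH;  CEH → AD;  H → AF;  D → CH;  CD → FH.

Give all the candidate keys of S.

{D}⁺: D→CH adds C, H; CD→FH adds F; DF→CEH adds E; CEH→AD adds A → {A, C, D, E, F, H}.
{C, E, H}⁺: CEH→AD adds A, D; H→AF adds F → {A, C, D, E, F, H}.

(D); (C, E, H)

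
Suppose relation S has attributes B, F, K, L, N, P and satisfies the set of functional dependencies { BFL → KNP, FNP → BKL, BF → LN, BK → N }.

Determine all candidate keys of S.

{B, F}, {F, N, P}

Attribute F never appears on the right-hand side of any dependency, so F must belong to every candidate key.
{F}⁺ = {F}, which is not all of the schema, so we must add further attributes.
{B, F}⁺: BF→LN adds L, N; BFL→KNP adds K, P → {B, F, K, L, N, P}. Minimal: {F}⁺ = {F}; {B}⁺ = {B} — none reach the full schema.
{F, N, P}⁺: FNP→BKL adds B, K, L → {B, F, K, L, N, P}. Minimal: {N, P}⁺ = {N, P}; {F, P}⁺ = {F, P}; {F, N}⁺ = {F, N} — none reach the full schema.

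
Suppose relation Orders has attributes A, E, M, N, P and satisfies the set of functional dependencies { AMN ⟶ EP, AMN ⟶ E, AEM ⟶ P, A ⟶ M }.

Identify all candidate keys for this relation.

Attributes A, N never appear on any right-hand side, so every candidate key must contain {A, N}.
{A, N}⁺ = {A, E, M, N, P}, which is all of the schema, so {A, N} is the only candidate key.

AN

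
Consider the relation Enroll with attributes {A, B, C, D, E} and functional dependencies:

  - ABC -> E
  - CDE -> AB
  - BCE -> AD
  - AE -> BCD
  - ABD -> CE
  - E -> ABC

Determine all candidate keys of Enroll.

{E}; {A, B, C}; {A, B, D}

{E}⁺: E→ABC adds A, B, C; BCE→AD adds D → {A, B, C, D, E}.
{A, B, C}⁺: ABC→E adds E; BCE→AD adds D → {A, B, C, D, E}. Minimal: {B, C}⁺ = {B, C}; {A, C}⁺ = {A, C}; {A, B}⁺ = {A, B} — none reach the full schema.
{A, B, D}⁺: ABD→CE adds C, E → {A, B, C, D, E}. Minimal: {B, D}⁺ = {B, D}; {A, D}⁺ = {A, D}; {A, B}⁺ = {A, B} — none reach the full schema.
Any other superkey contains one of these as a subset, so there are no further candidate keys.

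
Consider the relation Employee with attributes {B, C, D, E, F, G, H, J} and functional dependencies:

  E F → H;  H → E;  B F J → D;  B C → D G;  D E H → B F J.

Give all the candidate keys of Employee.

Attribute C never appears on the right-hand side of any dependency, so C must belong to every candidate key.
{C}⁺ = {C}, which is not all of the schema, so we must add further attributes.
{B, C, H}⁺: H→E adds E; BC→DG adds D, G; DEH→BFJ adds F, J → {B, C, D, E, F, G, H, J}. Minimal: {C, H}⁺ = {C, E, H}; {B, H}⁺ = {B, E, H}; {B, C}⁺ = {B, C, D, G} — none reach the full schema.
{C, D, H}⁺: H→E adds E; DEH→BFJ adds B, F, J; BC→DG adds G → {B, C, D, E, F, G, H, J}. Minimal: {D, H}⁺ = {B, D, E, F, H, J}; {C, H}⁺ = {C, E, H}; {C, D}⁺ = {C, D} — none reach the full schema.
{B, C, E, F}⁺: EF→H adds H; BC→DG adds D, G; DEH→BFJ adds J → {B, C, D, E, F, G, H, J}. Minimal: {C, E, F}⁺ = {C, E, F, H}; {B, E, F}⁺ = {B, E, F, H}; {B, C, F}⁺ = {B, C, D, F, G}; … — none reach the full schema.
{C, D, E, F}⁺: EF→H adds H; DEH→BFJ adds B, J; BC→DG adds G → {B, C, D, E, F, G, H, J}. Minimal: {D, E, F}⁺ = {B, D, E, F, H, J}; {C, E, F}⁺ = {C, E, F, H}; {C, D, F}⁺ = {C, D, F}; … — none reach the full schema.
Any other superkey contains one of these as a subset, so there are no further candidate keys.

{B, C, H}, {C, D, H}, {B, C, E, F}, {C, D, E, F}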